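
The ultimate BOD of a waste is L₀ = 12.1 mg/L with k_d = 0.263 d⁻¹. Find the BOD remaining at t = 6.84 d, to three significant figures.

L_t = L₀ e^(−k_d t) = 12.1 × e^(−0.263×6.84) = 12.1 × 0.1655 = 2.002 mg/L.

L ≈ 2.00 mg/L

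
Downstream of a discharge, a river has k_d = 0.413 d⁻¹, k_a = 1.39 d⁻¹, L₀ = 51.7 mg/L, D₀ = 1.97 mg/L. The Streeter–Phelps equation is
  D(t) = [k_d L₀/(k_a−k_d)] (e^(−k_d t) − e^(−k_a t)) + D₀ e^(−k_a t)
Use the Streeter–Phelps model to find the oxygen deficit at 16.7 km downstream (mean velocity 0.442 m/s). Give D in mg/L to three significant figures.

D ≈ 7.42 mg/L

Travel time t = x/v = 16.7 km / (0.442 m/s) = 16700 m / 0.442 m/s = 37780 s = 0.4373 d.
k_d L₀/(k_a−k_d) = 0.413×51.7/(1.39−0.413) = 21.35/0.9770 = 21.85 mg/L.
e^(−k_d t) = e^(−0.413×0.4373) = 0.8348; e^(−k_a t) = e^(−1.39×0.4373) = 0.5445.
D = 21.85 × (0.8348 − 0.5445) + 1.97 × 0.5445 = 6.343 + 1.073 = 7.416 mg/L.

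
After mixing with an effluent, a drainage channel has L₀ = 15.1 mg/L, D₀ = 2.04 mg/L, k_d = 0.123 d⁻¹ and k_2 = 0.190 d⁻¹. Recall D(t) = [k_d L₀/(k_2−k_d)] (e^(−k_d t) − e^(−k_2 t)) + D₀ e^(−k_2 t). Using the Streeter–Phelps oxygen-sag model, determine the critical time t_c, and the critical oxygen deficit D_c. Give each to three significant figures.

t_c ≈ 5.35 d; D_c ≈ 5.06 mg/L

With k_2/k_d = 1.545 and 1 − D₀(k_2−k_d)/(k_d L₀) = 0.9264,
t_c = ln(1.545 × 0.9264) / (0.190 − 0.123) = ln(1.431) / 0.06700 = 0.3584/0.06700 = 5.349 d.
L(t_c) = L₀ e^(−k_d t_c) = 15.1 × 0.5179 = 7.820 mg/L, and at the critical point k_2 D_c = k_d L, so D_c = (0.123/0.190) × 7.820 = 5.063 mg/L.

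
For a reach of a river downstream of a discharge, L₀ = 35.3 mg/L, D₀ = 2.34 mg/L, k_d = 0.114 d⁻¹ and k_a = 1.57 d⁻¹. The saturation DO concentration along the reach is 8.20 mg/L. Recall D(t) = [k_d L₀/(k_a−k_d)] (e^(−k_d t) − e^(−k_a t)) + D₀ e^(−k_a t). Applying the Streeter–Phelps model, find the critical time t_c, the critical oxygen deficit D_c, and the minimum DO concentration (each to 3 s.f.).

With k_a/k_d = 13.77 and 1 − D₀(k_a−k_d)/(k_d L₀) = 0.1534,
t_c = ln(13.77 × 0.1534) / (1.57 − 0.114) = ln(2.112) / 1.456 = 0.7477/1.456 = 0.5135 d.
D_c = (k_d/k_a) L₀ e^(−k_d t_c) = (0.114/1.57) × 35.3 × e^(−0.114×0.5135) = 0.07261 × 35.3 × 0.9431 = 2.417 mg/L.
Minimum DO = C_s − D_c = 8.20 − 2.417 = 5.783 mg/L.

t_c ≈ 0.514 d; D_c ≈ 2.42 mg/L; min DO ≈ 5.78 mg/L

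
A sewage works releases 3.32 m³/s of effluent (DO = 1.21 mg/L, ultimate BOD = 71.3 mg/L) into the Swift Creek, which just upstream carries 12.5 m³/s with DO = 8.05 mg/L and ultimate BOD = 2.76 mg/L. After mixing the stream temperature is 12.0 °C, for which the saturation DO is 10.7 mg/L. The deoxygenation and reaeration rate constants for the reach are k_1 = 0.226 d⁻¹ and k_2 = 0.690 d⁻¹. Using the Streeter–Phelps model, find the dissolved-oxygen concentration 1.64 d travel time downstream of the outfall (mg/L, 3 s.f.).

DO ≈ 6.31 mg/L

Mixed DO = (12.5×8.05 + 3.32×1.21)/(12.5+3.32) = 104.6/15.82 = 6.615 mg/L.
Mixed L₀ = (12.5×2.76 + 3.32×71.3)/(15.82) = 271.2/15.82 = 17.14 mg/L.
Initial deficit D₀ = C_s − DO₀ = 10.7 − 6.615 = 4.085 mg/L.
D(1.64) = [0.226×17.14/(0.690−0.226)](e^(−0.226×1.64) − e^(−0.690×1.64)) + 4.085 e^(−0.690×1.64)
= 8.350 × (0.6903 − 0.3225) + 4.085 × 0.3225 = 4.389 mg/L.
DO = 10.7 − 4.389 = 6.311 mg/L.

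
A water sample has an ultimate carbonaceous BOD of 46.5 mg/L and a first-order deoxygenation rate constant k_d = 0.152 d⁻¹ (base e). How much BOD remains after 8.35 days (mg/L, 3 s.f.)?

L_t = L₀ e^(−k_d t) = 46.5 × e^(−0.152×8.35) = 46.5 × 0.2811 = 13.07 mg/L.

L ≈ 13.1 mg/L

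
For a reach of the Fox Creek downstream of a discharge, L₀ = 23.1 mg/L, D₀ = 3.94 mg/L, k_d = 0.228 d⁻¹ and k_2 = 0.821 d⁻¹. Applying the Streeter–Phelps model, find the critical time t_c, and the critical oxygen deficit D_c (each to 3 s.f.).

t_c ≈ 1.17 d; D_c ≈ 4.91 mg/L

t_c = [1/(k_2−k_d)] ln[(k_2/k_d)(1 − D₀(k_2−k_d)/(k_d L₀))]
= [1/(0.821−0.228)] ln[(0.821/0.228)(1 − 3.94×0.5930/(0.228×23.1))]
= (1/0.5930) ln[3.601 × 0.5564] = 1.686 × ln(2.003) = 1.686 × 0.6949 = 1.172 d.
D_c = (k_d/k_2) L₀ e^(−k_d t_c) = (0.228/0.821) × 23.1 × e^(−0.228×1.172) = 0.2777 × 23.1 × 0.7655 = 4.911 mg/L.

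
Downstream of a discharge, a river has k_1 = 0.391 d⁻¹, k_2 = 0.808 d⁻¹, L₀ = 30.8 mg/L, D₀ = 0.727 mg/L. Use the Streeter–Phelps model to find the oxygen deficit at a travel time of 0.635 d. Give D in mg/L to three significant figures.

D ≈ 5.68 mg/L

k_1 L₀/(k_2−k_1) = 0.391×30.8/(0.808−0.391) = 12.04/0.4170 = 28.88 mg/L.
e^(−k_1 t) = e^(−0.391×0.6350) = 0.7801; e^(−k_2 t) = e^(−0.808×0.6350) = 0.5986.
D = 28.88 × (0.7801 − 0.5986) + 0.727 × 0.5986 = 5.241 + 0.4352 = 5.677 mg/L.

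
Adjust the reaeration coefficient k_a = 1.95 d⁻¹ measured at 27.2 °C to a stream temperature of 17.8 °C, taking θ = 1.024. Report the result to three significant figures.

k_a ≈ 1.56 d⁻¹

k_a(T₂) = k_a(T₁) · θ^(T₂−T₁) = 1.95 × 1.024^(17.8−27.2)
= 1.95 × 1.024^-9.40 = 1.95 × 0.8002 = 1.560 d⁻¹.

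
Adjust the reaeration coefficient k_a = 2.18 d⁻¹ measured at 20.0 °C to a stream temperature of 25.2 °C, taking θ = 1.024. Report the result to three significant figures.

k_a ≈ 2.47 d⁻¹

k_a(T₂) = k_a(T₁) · θ^(T₂−T₁) = 2.18 × 1.024^(25.2−20.0)
= 2.18 × 1.024^5.20 = 2.18 × 1.131 = 2.466 d⁻¹.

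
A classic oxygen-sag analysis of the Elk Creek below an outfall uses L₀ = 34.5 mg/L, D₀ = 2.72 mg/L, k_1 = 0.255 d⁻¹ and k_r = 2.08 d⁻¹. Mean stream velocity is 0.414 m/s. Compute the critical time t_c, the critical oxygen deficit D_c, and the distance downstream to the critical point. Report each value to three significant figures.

With k_r/k_1 = 8.157 and 1 − D₀(k_r−k_1)/(k_1 L₀) = 0.4357,
t_c = ln(8.157 × 0.4357) / (2.08 − 0.255) = ln(3.554) / 1.825 = 1.268/1.825 = 0.6949 d.
D_c = (k_1/k_r) L₀ e^(−k_1 t_c) = (0.255/2.08) × 34.5 × e^(−0.255×0.6949) = 0.1226 × 34.5 × 0.8376 = 3.543 mg/L.
x_c = v t_c = 0.414 m/s × 0.6949 d × 86400 s/d = 24860 m ≈ 24.9 km.

t_c ≈ 0.695 d; D_c ≈ 3.54 mg/L; x_c ≈ 24.9 km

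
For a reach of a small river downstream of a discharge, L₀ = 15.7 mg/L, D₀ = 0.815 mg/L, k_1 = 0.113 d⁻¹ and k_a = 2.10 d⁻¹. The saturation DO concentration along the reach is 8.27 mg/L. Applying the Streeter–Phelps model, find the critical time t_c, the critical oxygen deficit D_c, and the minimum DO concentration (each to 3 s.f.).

t_c ≈ 0.243 d; D_c ≈ 0.822 mg/L; min DO ≈ 7.45 mg/L

At the critical point dD/dt = 0, so k_1 L₀ e^(−k_1 t) = k_a D. Substituting D(t) from the Streeter–Phelps equation and solving for t gives
t_c = ln[(k_a/k_1)(1 − D₀(k_a−k_1)/(k_1 L₀))] / (k_a−k_1).
Here k_a−k_1 = 1.987 d⁻¹ and 1 − D₀(k_a−k_1)/(k_1 L₀) = 1 − 0.815×1.987/(0.113×15.7) = 0.08720, so
t_c = ln(18.58 × 0.08720) / 1.987 = 0.4827 / 1.987 = 0.2429 d.
D_c = (k_1/k_a) L₀ e^(−k_1 t_c) = (0.113/2.10) × 15.7 × e^(−0.113×0.2429) = 0.05381 × 15.7 × 0.9729 = 0.8219 mg/L.
Minimum DO = C_s − D_c = 8.27 − 0.8219 = 7.448 mg/L.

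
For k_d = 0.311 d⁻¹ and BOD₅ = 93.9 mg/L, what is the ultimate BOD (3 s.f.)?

L₀ ≈ 119 mg/L

BOD₅ = L₀(1 − e^(−5k_d)) ⇒ L₀ = BOD₅ / (1 − e^(−5×0.311))
= 93.9 / (1 − 0.2112) = 93.9 / 0.7888 = 119.0 mg/L.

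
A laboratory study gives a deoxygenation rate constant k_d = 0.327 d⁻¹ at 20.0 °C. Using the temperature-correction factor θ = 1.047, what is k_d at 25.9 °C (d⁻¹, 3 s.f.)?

k_d ≈ 0.429 d⁻¹

k_d(T₂) = k_d(T₁) · θ^(T₂−T₁) = 0.327 × 1.047^(25.9−20.0)
= 0.327 × 1.047^5.90 = 0.327 × 1.311 = 0.4288 d⁻¹.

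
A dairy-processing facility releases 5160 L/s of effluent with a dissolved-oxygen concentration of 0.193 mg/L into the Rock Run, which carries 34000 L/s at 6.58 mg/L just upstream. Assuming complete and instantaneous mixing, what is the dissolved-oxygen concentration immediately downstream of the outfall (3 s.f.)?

Flow-weighted mixing: C = (Q_r C_r + Q_w C_w)/(Q_r + Q_w)
= (34000×6.58 + 5160×0.193)/(34000 + 5160) = 224700/39160 = 5.738 mg/L.

5.74 mg/L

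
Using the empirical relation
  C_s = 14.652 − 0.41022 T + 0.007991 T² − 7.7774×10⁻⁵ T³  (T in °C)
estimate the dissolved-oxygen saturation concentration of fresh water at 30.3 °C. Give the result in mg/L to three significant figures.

C_s ≈ 7.40 mg/L

C_s = 14.652 − 0.41022×30.3 + 0.007991×30.3² − 7.7774×10⁻⁵×30.3³ = 7.395 mg/L.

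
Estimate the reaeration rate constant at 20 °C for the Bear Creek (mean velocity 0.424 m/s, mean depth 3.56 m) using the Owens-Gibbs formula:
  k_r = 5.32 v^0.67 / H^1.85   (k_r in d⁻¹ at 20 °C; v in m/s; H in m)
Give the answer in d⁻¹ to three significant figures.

k_r = 5.32 × 0.424^0.67 / 3.56^1.85 = 5.32 × 0.5628 / 10.48 = 0.2858 d⁻¹.

k_r ≈ 0.286 d⁻¹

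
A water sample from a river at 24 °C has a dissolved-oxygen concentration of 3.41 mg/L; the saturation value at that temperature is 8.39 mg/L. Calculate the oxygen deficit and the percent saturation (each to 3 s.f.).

D = C_s − C = 8.39 − 3.41 = 4.98 mg/L.
% saturation = 3.41/8.39 × 100 = 40.6 %.

D ≈ 4.98 mg/L; 40.6 % saturation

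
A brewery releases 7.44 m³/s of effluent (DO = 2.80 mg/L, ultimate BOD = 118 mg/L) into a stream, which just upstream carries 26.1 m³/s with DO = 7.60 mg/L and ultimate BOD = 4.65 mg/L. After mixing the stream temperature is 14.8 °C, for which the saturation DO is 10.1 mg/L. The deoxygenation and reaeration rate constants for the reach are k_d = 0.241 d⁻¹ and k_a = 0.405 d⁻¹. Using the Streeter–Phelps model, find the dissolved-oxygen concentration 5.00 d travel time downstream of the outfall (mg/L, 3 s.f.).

Mixed DO = (26.1×7.60 + 7.44×2.80)/(26.1+7.44) = 219.2/33.54 = 6.535 mg/L.
Mixed L₀ = (26.1×4.65 + 7.44×118)/(33.54) = 999.3/33.54 = 29.79 mg/L.
Initial deficit D₀ = C_s − DO₀ = 10.1 − 6.535 = 3.565 mg/L.
D(5.00) = [0.241×29.79/(0.405−0.241)](e^(−0.241×5.00) − e^(−0.405×5.00)) + 3.565 e^(−0.405×5.00)
= 43.78 × (0.2997 − 0.1320) + 3.565 × 0.1320 = 7.813 mg/L.
DO = 10.1 − 7.813 = 2.287 mg/L.

DO ≈ 2.29 mg/L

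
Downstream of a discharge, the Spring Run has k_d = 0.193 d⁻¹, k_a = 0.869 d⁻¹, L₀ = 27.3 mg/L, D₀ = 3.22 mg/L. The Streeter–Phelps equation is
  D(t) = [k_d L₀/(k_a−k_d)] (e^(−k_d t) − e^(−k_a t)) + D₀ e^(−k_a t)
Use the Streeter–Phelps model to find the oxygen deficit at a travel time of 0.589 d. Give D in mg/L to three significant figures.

k_d L₀/(k_a−k_d) = 0.193×27.3/(0.869−0.193) = 5.269/0.6760 = 7.794 mg/L.
e^(−k_d t) = e^(−0.193×0.5890) = 0.8925; e^(−k_a t) = e^(−0.869×0.5890) = 0.5994.
D = 7.794 × (0.8925 − 0.5994) + 3.22 × 0.5994 = 2.285 + 1.930 = 4.215 mg/L.

D ≈ 4.21 mg/L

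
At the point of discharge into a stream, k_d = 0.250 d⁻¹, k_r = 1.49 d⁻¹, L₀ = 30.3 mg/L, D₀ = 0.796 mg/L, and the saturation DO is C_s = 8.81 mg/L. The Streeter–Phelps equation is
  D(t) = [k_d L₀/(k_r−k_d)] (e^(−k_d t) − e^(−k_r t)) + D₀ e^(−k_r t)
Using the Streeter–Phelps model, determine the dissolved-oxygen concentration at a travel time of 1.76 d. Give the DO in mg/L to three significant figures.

DO ≈ 5.26 mg/L

k_d L₀/(k_r−k_d) = 0.250×30.3/(1.49−0.250) = 7.575/1.240 = 6.109 mg/L.
e^(−k_d t) = e^(−0.250×1.760) = 0.6440; e^(−k_r t) = e^(−1.49×1.760) = 0.07263.
D = 6.109 × (0.6440 − 0.07263) + 0.796 × 0.07263 = 3.491 + 0.05781 = 3.548 mg/L.
DO = C_s − D = 8.81 − 3.548 = 5.262 mg/L.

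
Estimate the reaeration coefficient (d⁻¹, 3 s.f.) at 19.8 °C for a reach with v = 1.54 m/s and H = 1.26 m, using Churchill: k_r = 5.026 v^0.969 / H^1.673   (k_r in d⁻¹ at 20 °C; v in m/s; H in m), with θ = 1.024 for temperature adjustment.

k_r ≈ 5.16 d⁻¹

k_r(20) = 5.026 × 1.54^0.969 / 1.26^1.673 = 5.026 × 1.520 / 1.472 = 5.188 d⁻¹.
k_r(19.8) = 5.188 × 1.024^(19.8−20) = 5.188 × 0.9953 = 5.164 d⁻¹.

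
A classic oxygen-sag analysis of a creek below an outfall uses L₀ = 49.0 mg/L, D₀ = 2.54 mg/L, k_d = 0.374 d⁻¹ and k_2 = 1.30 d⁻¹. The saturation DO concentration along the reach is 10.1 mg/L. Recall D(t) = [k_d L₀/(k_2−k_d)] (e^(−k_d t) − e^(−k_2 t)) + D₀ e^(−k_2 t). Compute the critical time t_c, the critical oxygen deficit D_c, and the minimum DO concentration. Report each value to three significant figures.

t_c = [1/(k_2−k_d)] ln[(k_2/k_d)(1 − D₀(k_2−k_d)/(k_d L₀))]
= [1/(1.30−0.374)] ln[(1.30/0.374)(1 − 2.54×0.9260/(0.374×49.0))]
= (1/0.9260) ln[3.476 × 0.8717] = 1.080 × ln(3.030) = 1.080 × 1.109 = 1.197 d.
D_c = (k_d/k_2) L₀ e^(−k_d t_c) = (0.374/1.30) × 49.0 × e^(−0.374×1.197) = 0.2877 × 49.0 × 0.6391 = 9.009 mg/L.
Minimum DO = C_s − D_c = 10.1 − 9.009 = 1.091 mg/L.

t_c ≈ 1.20 d; D_c ≈ 9.01 mg/L; min DO ≈ 1.09 mg/L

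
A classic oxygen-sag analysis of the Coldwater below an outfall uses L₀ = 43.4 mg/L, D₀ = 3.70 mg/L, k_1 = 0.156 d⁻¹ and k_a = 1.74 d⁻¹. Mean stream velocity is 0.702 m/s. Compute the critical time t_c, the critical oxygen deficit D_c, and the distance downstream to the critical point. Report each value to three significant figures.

t_c = [1/(k_a−k_1)] ln[(k_a/k_1)(1 − D₀(k_a−k_1)/(k_1 L₀))]
= [1/(1.74−0.156)] ln[(1.74/0.156)(1 − 3.70×1.584/(0.156×43.4))]
= (1/1.584) ln[11.15 × 0.1343] = 0.6313 × ln(1.499) = 0.6313 × 0.4045 = 0.2553 d.
L(t_c) = L₀ e^(−k_1 t_c) = 43.4 × 0.9609 = 41.71 mg/L, and at the critical point k_a D_c = k_1 L, so D_c = (0.156/1.74) × 41.71 = 3.739 mg/L.
x_c = v t_c = 0.702 m/s × 0.2553 d × 86400 s/d = 15490 m ≈ 15.5 km.

t_c ≈ 0.255 d; D_c ≈ 3.74 mg/L; x_c ≈ 15.5 km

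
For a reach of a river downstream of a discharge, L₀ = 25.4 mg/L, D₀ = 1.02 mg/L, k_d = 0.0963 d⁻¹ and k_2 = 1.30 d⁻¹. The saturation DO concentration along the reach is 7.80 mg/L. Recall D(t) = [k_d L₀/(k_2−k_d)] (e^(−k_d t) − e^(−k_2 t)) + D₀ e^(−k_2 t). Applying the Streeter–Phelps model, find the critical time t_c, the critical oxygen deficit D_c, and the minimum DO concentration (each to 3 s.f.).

With k_2/k_d = 13.50 and 1 − D₀(k_2−k_d)/(k_d L₀) = 0.4981,
t_c = ln(13.50 × 0.4981) / (1.30 − 0.0963) = ln(6.723) / 1.204 = 1.906/1.204 = 1.583 d.
D_c = (k_d/k_2) L₀ e^(−k_d t_c) = (0.0963/1.30) × 25.4 × e^(−0.0963×1.583) = 0.07408 × 25.4 × 0.8586 = 1.615 mg/L.
Minimum DO = C_s − D_c = 7.80 − 1.615 = 6.185 mg/L.

t_c ≈ 1.58 d; D_c ≈ 1.62 mg/L; min DO ≈ 6.18 mg/L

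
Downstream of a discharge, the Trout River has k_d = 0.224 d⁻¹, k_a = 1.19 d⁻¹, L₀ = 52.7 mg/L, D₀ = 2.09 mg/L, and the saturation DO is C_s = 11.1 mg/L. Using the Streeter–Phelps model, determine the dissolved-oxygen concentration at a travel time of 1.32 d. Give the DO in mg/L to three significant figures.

DO ≈ 4.11 mg/L

k_d L₀/(k_a−k_d) = 0.224×52.7/(1.19−0.224) = 11.80/0.9660 = 12.22 mg/L.
e^(−k_d t) = e^(−0.224×1.320) = 0.7440; e^(−k_a t) = e^(−1.19×1.320) = 0.2079.
D = 12.22 × (0.7440 − 0.2079) + 2.09 × 0.2079 = 6.552 + 0.4345 = 6.986 mg/L.
DO = C_s − D = 11.1 − 6.986 = 4.114 mg/L.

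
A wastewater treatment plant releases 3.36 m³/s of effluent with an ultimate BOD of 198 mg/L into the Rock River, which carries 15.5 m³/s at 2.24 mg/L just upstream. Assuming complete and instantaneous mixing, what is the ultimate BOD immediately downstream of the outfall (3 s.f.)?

37.1 mg/L

Flow-weighted mixing: C = (Q_r C_r + Q_w C_w)/(Q_r + Q_w)
= (15.5×2.24 + 3.36×198)/(15.5 + 3.36) = 700.0/18.86 = 37.12 mg/L.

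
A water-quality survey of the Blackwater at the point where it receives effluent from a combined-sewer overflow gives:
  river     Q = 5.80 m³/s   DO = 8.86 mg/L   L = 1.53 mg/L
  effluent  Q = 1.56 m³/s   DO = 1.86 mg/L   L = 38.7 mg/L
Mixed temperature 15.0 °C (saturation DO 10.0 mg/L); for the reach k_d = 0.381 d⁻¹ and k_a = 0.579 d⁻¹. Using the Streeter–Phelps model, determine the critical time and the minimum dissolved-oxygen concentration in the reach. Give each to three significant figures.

t_c ≈ 1.32 d; minimum DO ≈ 6.26 mg/L

Mixed DO = (5.80×8.86 + 1.56×1.86)/(5.80+1.56) = 54.29/7.360 = 7.376 mg/L.
Mixed L₀ = (5.80×1.53 + 1.56×38.7)/(7.360) = 69.25/7.360 = 9.408 mg/L.
Initial deficit D₀ = C_s − DO₀ = 10.0 − 7.376 = 2.624 mg/L.
t_c = (1/0.1980) ln[(0.579/0.381)(1 − 2.624×0.1980/(0.381×9.408))] = 5.051 × ln(1.299) = 1.323 d.
D_c = (0.381/0.579) × 9.408 × e^(−0.381×1.323) = 0.6580 × 9.408 × 0.6041 = 3.740 mg/L.
Minimum DO = 10.0 − 3.740 = 6.260 mg/L.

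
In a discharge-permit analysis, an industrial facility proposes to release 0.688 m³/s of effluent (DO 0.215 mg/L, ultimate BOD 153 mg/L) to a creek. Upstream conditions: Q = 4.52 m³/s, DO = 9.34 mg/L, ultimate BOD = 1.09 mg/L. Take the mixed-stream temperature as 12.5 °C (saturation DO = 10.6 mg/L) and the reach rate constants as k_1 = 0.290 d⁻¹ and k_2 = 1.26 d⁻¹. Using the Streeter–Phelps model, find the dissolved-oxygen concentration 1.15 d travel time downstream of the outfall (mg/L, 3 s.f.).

Mixed DO = (4.52×9.34 + 0.688×0.215)/(4.52+0.688) = 42.36/5.208 = 8.135 mg/L.
Mixed L₀ = (4.52×1.09 + 0.688×153)/(5.208) = 110.2/5.208 = 21.16 mg/L.
Initial deficit D₀ = C_s − DO₀ = 10.6 − 8.135 = 2.465 mg/L.
D(1.15) = [0.290×21.16/(1.26−0.290)](e^(−0.290×1.15) − e^(−1.26×1.15)) + 2.465 e^(−1.26×1.15)
= 6.326 × (0.7164 − 0.2348) + 2.465 × 0.2348 = 3.625 mg/L.
DO = 10.6 − 3.625 = 6.975 mg/L.

DO ≈ 6.97 mg/L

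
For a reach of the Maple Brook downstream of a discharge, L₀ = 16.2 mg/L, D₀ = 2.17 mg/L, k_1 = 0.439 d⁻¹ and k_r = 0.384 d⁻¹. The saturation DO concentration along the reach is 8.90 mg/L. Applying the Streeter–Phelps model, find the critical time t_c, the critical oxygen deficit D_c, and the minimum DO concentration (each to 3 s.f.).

With k_r/k_1 = 0.8747 and 1 − D₀(k_r−k_1)/(k_1 L₀) = 1.017,
t_c = ln(0.8747 × 1.017) / (0.384 − 0.439) = ln(0.8894) / -0.05500 = -0.1172/-0.05500 = 2.131 d.
L(t_c) = L₀ e^(−k_1 t_c) = 16.2 × 0.3924 = 6.356 mg/L, and at the critical point k_r D_c = k_1 L, so D_c = (0.439/0.384) × 6.356 = 7.267 mg/L.
Minimum DO = C_s − D_c = 8.90 − 7.267 = 1.633 mg/L.

t_c ≈ 2.13 d; D_c ≈ 7.27 mg/L; min DO ≈ 1.63 mg/L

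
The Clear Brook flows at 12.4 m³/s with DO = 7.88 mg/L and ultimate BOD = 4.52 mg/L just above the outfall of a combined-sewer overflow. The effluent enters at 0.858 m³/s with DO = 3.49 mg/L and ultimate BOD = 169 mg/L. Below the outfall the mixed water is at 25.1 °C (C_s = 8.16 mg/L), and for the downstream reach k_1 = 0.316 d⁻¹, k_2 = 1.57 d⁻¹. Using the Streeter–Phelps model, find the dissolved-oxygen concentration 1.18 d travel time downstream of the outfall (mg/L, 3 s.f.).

DO ≈ 6.04 mg/L

Mixed DO = (12.4×7.88 + 0.858×3.49)/(12.4+0.858) = 100.7/13.26 = 7.596 mg/L.
Mixed L₀ = (12.4×4.52 + 0.858×169)/(13.26) = 201.1/13.26 = 15.16 mg/L.
Initial deficit D₀ = C_s − DO₀ = 8.16 − 7.596 = 0.5641 mg/L.
D(1.18) = [0.316×15.16/(1.57−0.316)](e^(−0.316×1.18) − e^(−1.57×1.18)) + 0.5641 e^(−1.57×1.18)
= 3.821 × (0.6887 − 0.1568) + 0.5641 × 0.1568 = 2.121 mg/L.
DO = 8.16 − 2.121 = 6.039 mg/L.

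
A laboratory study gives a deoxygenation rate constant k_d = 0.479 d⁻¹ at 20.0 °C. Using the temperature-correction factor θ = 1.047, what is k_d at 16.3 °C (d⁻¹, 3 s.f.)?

k_d ≈ 0.404 d⁻¹

k_d(T₂) = k_d(T₁) · θ^(T₂−T₁) = 0.479 × 1.047^(16.3−20.0)
= 0.479 × 1.047^-3.70 = 0.479 × 0.8437 = 0.4041 d⁻¹.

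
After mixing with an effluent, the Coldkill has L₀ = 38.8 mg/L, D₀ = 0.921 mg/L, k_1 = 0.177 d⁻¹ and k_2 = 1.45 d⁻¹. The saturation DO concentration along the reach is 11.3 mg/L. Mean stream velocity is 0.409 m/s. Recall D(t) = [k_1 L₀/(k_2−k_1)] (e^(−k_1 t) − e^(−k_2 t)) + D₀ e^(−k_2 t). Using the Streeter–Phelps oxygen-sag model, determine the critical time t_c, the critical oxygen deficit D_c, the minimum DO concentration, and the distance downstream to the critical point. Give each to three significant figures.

t_c ≈ 1.51 d; D_c ≈ 3.63 mg/L; min DO ≈ 7.67 mg/L; x_c ≈ 53.2 km

With k_2/k_1 = 8.192 and 1 − D₀(k_2−k_1)/(k_1 L₀) = 0.8293,
t_c = ln(8.192 × 0.8293) / (1.45 − 0.177) = ln(6.794) / 1.273 = 1.916/1.273 = 1.505 d.
D_c = (k_1/k_2) L₀ e^(−k_1 t_c) = (0.177/1.45) × 38.8 × e^(−0.177×1.505) = 0.1221 × 38.8 × 0.7661 = 3.629 mg/L.
Minimum DO = C_s − D_c = 11.3 − 3.629 = 7.671 mg/L.
x_c = v t_c = 0.409 m/s × 1.505 d × 86400 s/d = 53190 m ≈ 53.2 km.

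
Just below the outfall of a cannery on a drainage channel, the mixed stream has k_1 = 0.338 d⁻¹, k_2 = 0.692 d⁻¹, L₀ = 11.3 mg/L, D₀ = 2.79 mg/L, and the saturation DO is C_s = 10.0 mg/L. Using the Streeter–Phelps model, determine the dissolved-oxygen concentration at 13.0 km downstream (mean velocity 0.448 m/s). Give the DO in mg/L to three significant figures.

DO ≈ 6.71 mg/L

Travel time t = x/v = 13.0 km / (0.448 m/s) = 13000 m / 0.448 m/s = 29020 s = 0.3359 d.
k_1 L₀/(k_2−k_1) = 0.338×11.3/(0.692−0.338) = 3.819/0.3540 = 10.79 mg/L.
e^(−k_1 t) = e^(−0.338×0.3359) = 0.8927; e^(−k_2 t) = e^(−0.692×0.3359) = 0.7926.
D = 10.79 × (0.8927 − 0.7926) + 2.79 × 0.7926 = 1.080 + 2.211 = 3.291 mg/L.
DO = C_s − D = 10.0 − 3.291 = 6.709 mg/L.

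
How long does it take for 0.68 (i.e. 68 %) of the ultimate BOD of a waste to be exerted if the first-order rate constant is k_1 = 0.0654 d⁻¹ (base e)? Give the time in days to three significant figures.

y/L₀ = 1 − e^(−k_1 t) = 0.68 ⇒ e^(−k_1 t) = 0.320
t = −ln(0.320) / 0.0654 = 1.139 / 0.0654 = 17.42 d.

t ≈ 17.4 d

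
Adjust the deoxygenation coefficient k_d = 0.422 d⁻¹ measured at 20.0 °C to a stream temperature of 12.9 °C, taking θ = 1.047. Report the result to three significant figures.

k_d(T₂) = k_d(T₁) · θ^(T₂−T₁) = 0.422 × 1.047^(12.9−20.0)
= 0.422 × 1.047^-7.10 = 0.422 × 0.7217 = 0.3046 d⁻¹.

k_d ≈ 0.305 d⁻¹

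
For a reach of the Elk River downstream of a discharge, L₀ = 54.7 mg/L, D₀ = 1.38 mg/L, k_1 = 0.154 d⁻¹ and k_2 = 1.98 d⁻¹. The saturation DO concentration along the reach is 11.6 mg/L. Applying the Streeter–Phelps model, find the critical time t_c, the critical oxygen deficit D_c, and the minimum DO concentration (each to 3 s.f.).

With k_2/k_1 = 12.86 and 1 − D₀(k_2−k_1)/(k_1 L₀) = 0.7009,
t_c = ln(12.86 × 0.7009) / (1.98 − 0.154) = ln(9.011) / 1.826 = 2.198/1.826 = 1.204 d.
L(t_c) = L₀ e^(−k_1 t_c) = 54.7 × 0.8308 = 45.44 mg/L, and at the critical point k_2 D_c = k_1 L, so D_c = (0.154/1.98) × 45.44 = 3.534 mg/L.
Minimum DO = C_s − D_c = 11.6 − 3.534 = 8.066 mg/L.

t_c ≈ 1.20 d; D_c ≈ 3.53 mg/L; min DO ≈ 8.07 mg/L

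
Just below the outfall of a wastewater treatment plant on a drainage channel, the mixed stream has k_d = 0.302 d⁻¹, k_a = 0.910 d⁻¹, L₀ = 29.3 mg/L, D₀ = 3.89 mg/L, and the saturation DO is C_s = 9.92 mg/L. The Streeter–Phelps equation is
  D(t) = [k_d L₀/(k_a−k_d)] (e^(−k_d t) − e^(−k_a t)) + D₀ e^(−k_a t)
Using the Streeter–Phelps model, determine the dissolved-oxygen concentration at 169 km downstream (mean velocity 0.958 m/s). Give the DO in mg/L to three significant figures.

DO ≈ 3.73 mg/L

Travel time t = x/v = 169 km / (0.958 m/s) = 169000 m / 0.958 m/s = 176400 s = 2.042 d.
k_d L₀/(k_a−k_d) = 0.302×29.3/(0.910−0.302) = 8.849/0.6080 = 14.55 mg/L.
e^(−k_d t) = e^(−0.302×2.042) = 0.5398; e^(−k_a t) = e^(−0.910×2.042) = 0.1560.
D = 14.55 × (0.5398 − 0.1560) + 3.89 × 0.1560 = 5.585 + 0.6068 = 6.192 mg/L.
DO = C_s − D = 9.92 − 6.192 = 3.728 mg/L.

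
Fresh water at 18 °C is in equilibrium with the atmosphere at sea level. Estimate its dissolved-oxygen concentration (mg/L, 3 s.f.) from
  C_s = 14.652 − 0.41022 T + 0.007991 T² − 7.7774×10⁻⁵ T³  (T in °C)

C_s = 14.652 − 0.41022×18 + 0.007991×18² − 7.7774×10⁻⁵×18³ = 9.404 mg/L.

C_s ≈ 9.40 mg/L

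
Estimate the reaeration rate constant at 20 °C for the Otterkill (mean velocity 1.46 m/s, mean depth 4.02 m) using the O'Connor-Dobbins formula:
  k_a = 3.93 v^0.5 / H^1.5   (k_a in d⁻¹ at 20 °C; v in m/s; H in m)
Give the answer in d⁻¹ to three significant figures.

k_a = 3.93 × 1.46^0.5 / 4.02^1.5 = 3.93 × 1.208 / 8.060 = 0.5892 d⁻¹.

k_a ≈ 0.589 d⁻¹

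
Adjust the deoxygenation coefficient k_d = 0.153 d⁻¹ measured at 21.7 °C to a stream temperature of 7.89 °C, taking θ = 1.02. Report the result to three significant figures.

k_d ≈ 0.116 d⁻¹

k_d(T₂) = k_d(T₁) · θ^(T₂−T₁) = 0.153 × 1.02^(7.89−21.7)
= 0.153 × 1.02^-13.8 = 0.153 × 0.7607 = 0.1164 d⁻¹.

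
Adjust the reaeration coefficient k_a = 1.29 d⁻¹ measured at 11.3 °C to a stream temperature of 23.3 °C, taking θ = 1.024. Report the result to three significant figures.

k_a ≈ 1.71 d⁻¹

k_a(T₂) = k_a(T₁) · θ^(T₂−T₁) = 1.29 × 1.024^(23.3−11.3)
= 1.29 × 1.024^12.0 = 1.29 × 1.329 = 1.715 d⁻¹.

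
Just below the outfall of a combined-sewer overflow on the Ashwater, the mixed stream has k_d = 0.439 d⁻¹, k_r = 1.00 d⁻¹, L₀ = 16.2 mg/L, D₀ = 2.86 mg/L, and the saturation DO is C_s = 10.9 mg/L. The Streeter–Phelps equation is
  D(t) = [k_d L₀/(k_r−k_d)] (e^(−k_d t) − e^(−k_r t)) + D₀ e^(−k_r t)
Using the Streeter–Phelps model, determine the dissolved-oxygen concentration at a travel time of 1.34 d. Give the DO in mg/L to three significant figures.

k_d L₀/(k_r−k_d) = 0.439×16.2/(1.00−0.439) = 7.112/0.5610 = 12.68 mg/L.
e^(−k_d t) = e^(−0.439×1.340) = 0.5553; e^(−k_r t) = e^(−1.00×1.340) = 0.2618.
D = 12.68 × (0.5553 − 0.2618) + 2.86 × 0.2618 = 3.720 + 0.7489 = 4.469 mg/L.
DO = C_s − D = 10.9 − 4.469 = 6.431 mg/L.

DO ≈ 6.43 mg/L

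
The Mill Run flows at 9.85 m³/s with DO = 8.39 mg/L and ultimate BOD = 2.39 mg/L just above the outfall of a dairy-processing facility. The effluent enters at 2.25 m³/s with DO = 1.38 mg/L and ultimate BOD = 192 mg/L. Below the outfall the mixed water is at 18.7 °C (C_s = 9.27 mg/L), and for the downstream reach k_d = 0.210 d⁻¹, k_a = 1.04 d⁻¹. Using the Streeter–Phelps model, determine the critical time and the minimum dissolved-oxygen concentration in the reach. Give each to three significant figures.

t_c ≈ 1.61 d; minimum DO ≈ 3.85 mg/L

Mixed DO = (9.85×8.39 + 2.25×1.38)/(9.85+2.25) = 85.75/12.10 = 7.086 mg/L.
Mixed L₀ = (9.85×2.39 + 2.25×192)/(12.10) = 455.5/12.10 = 37.65 mg/L.
Initial deficit D₀ = C_s − DO₀ = 9.27 − 7.086 = 2.184 mg/L.
t_c = (1/0.8300) ln[(1.04/0.210)(1 − 2.184×0.8300/(0.210×37.65))] = 1.205 × ln(3.817) = 1.614 d.
D_c = (0.210/1.04) × 37.65 × e^(−0.210×1.614) = 0.2019 × 37.65 × 0.7125 = 5.417 mg/L.
Minimum DO = 9.27 − 5.417 = 3.853 mg/L.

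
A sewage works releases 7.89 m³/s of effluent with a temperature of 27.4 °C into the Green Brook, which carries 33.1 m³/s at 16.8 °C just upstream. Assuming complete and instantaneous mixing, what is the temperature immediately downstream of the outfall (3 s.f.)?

18.8 °C

Flow-weighted mixing: C = (Q_r C_r + Q_w C_w)/(Q_r + Q_w)
= (33.1×16.8 + 7.89×27.4)/(33.1 + 7.89) = 772.3/40.99 = 18.84 °C.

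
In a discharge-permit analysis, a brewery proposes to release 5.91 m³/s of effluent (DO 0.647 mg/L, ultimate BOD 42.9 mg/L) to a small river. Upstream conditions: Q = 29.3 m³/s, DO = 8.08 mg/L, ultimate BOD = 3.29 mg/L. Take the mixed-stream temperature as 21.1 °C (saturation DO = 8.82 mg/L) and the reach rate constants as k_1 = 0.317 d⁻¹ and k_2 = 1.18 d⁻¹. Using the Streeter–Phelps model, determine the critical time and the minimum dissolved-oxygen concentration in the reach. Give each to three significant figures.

t_c ≈ 0.612 d; minimum DO ≈ 6.62 mg/L

Mixed DO = (29.3×8.08 + 5.91×0.647)/(29.3+5.91) = 240.6/35.21 = 6.832 mg/L.
Mixed L₀ = (29.3×3.29 + 5.91×42.9)/(35.21) = 349.9/35.21 = 9.939 mg/L.
Initial deficit D₀ = C_s − DO₀ = 8.82 − 6.832 = 1.988 mg/L.
t_c = (1/0.8630) ln[(1.18/0.317)(1 − 1.988×0.8630/(0.317×9.939))] = 1.159 × ln(1.696) = 0.6119 d.
D_c = (0.317/1.18) × 9.939 × e^(−0.317×0.6119) = 0.2686 × 9.939 × 0.8237 = 2.199 mg/L.
Minimum DO = 8.82 − 2.199 = 6.621 mg/L.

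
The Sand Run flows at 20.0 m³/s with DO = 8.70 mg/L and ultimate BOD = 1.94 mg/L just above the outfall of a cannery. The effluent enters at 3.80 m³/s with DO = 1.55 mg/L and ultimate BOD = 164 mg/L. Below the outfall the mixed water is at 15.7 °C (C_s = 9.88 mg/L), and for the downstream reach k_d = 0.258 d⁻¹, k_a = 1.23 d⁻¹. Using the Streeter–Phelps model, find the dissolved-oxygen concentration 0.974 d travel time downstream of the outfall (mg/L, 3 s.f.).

DO ≈ 5.67 mg/L

Mixed DO = (20.0×8.70 + 3.80×1.55)/(20.0+3.80) = 179.9/23.80 = 7.558 mg/L.
Mixed L₀ = (20.0×1.94 + 3.80×164)/(23.80) = 662.0/23.80 = 27.82 mg/L.
Initial deficit D₀ = C_s − DO₀ = 9.88 − 7.558 = 2.322 mg/L.
D(0.974) = [0.258×27.82/(1.23−0.258)](e^(−0.258×0.974) − e^(−1.23×0.974)) + 2.322 e^(−1.23×0.974)
= 7.383 × (0.7778 − 0.3018) + 2.322 × 0.3018 = 4.215 mg/L.
DO = 9.88 − 4.215 = 5.665 mg/L.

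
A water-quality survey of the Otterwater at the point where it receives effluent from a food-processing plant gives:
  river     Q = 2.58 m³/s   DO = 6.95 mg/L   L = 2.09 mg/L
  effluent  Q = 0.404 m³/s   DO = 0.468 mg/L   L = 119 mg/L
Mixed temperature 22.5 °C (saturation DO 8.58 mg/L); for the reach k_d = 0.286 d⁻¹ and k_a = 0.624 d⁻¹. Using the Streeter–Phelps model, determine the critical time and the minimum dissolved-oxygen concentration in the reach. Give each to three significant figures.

Mixed DO = (2.58×6.95 + 0.404×0.468)/(2.58+0.404) = 18.12/2.984 = 6.072 mg/L.
Mixed L₀ = (2.58×2.09 + 0.404×119)/(2.984) = 53.47/2.984 = 17.92 mg/L.
Initial deficit D₀ = C_s − DO₀ = 8.58 − 6.072 = 2.508 mg/L.
t_c = (1/0.3380) ln[(0.624/0.286)(1 − 2.508×0.3380/(0.286×17.92))] = 2.959 × ln(1.821) = 1.773 d.
D_c = (0.286/0.624) × 17.92 × e^(−0.286×1.773) = 0.4583 × 17.92 × 0.6022 = 4.946 mg/L.
Minimum DO = 8.58 − 4.946 = 3.634 mg/L.

t_c ≈ 1.77 d; minimum DO ≈ 3.63 mg/L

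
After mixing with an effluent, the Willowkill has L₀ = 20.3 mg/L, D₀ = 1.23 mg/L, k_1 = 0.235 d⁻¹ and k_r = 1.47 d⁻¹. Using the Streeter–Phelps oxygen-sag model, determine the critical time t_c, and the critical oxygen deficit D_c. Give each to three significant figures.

t_c ≈ 1.17 d; D_c ≈ 2.46 mg/L

t_c = [1/(k_r−k_1)] ln[(k_r/k_1)(1 − D₀(k_r−k_1)/(k_1 L₀))]
= [1/(1.47−0.235)] ln[(1.47/0.235)(1 − 1.23×1.235/(0.235×20.3))]
= (1/1.235) ln[6.255 × 0.6816] = 0.8097 × ln(4.263) = 0.8097 × 1.450 = 1.174 d.
D_c = (k_1/k_r) L₀ e^(−k_1 t_c) = (0.235/1.47) × 20.3 × e^(−0.235×1.174) = 0.1599 × 20.3 × 0.7589 = 2.463 mg/L.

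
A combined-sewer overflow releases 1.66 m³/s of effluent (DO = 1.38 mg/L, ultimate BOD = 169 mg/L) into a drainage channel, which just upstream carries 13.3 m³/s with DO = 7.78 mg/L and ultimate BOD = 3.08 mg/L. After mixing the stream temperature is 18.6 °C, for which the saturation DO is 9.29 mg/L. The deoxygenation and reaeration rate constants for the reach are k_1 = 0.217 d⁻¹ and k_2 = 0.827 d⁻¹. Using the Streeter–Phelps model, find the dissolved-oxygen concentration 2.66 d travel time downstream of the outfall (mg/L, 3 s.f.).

Mixed DO = (13.3×7.78 + 1.66×1.38)/(13.3+1.66) = 105.8/14.96 = 7.070 mg/L.
Mixed L₀ = (13.3×3.08 + 1.66×169)/(14.96) = 321.5/14.96 = 21.49 mg/L.
Initial deficit D₀ = C_s − DO₀ = 9.29 − 7.070 = 2.220 mg/L.
D(2.66) = [0.217×21.49/(0.827−0.217)](e^(−0.217×2.66) − e^(−0.827×2.66)) + 2.220 e^(−0.827×2.66)
= 7.645 × (0.5615 − 0.1108) + 2.220 × 0.1108 = 3.691 mg/L.
DO = 9.29 − 3.691 = 5.599 mg/L.

DO ≈ 5.60 mg/L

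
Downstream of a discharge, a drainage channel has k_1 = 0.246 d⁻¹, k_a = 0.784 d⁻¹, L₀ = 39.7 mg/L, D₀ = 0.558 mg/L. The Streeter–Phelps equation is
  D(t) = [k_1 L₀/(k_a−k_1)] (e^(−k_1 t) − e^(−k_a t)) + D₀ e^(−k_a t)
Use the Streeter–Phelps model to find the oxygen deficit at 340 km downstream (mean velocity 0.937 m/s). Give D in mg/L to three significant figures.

D ≈ 5.81 mg/L

Travel time t = x/v = 340 km / (0.937 m/s) = 340000 m / 0.937 m/s = 362900 s = 4.200 d.
k_1 L₀/(k_a−k_1) = 0.246×39.7/(0.784−0.246) = 9.766/0.5380 = 18.15 mg/L.
e^(−k_1 t) = e^(−0.246×4.200) = 0.3559; e^(−k_a t) = e^(−0.784×4.200) = 0.03716.
D = 18.15 × (0.3559 − 0.03716) + 0.558 × 0.03716 = 5.786 + 0.02073 = 5.807 mg/L.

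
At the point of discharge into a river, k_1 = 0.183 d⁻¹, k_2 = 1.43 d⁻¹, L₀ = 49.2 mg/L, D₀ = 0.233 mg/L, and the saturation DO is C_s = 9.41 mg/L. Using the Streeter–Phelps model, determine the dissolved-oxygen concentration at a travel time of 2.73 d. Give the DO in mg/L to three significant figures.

DO ≈ 5.17 mg/L

k_1 L₀/(k_2−k_1) = 0.183×49.2/(1.43−0.183) = 9.004/1.247 = 7.220 mg/L.
e^(−k_1 t) = e^(−0.183×2.730) = 0.6068; e^(−k_2 t) = e^(−1.43×2.730) = 0.02016.
D = 7.220 × (0.6068 − 0.02016) + 0.233 × 0.02016 = 4.235 + 0.004698 = 4.240 mg/L.
DO = C_s − D = 9.41 − 4.240 = 5.170 mg/L.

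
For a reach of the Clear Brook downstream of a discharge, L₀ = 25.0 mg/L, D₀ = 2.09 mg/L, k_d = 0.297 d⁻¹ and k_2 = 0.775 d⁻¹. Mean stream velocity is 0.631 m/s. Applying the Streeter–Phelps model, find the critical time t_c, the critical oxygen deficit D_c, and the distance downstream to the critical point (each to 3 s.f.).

With k_2/k_d = 2.609 and 1 − D₀(k_2−k_d)/(k_d L₀) = 0.8655,
t_c = ln(2.609 × 0.8655) / (0.775 − 0.297) = ln(2.258) / 0.4780 = 0.8146/0.4780 = 1.704 d.
D_c = (k_d/k_2) L₀ e^(−k_d t_c) = (0.297/0.775) × 25.0 × e^(−0.297×1.704) = 0.3832 × 25.0 × 0.6028 = 5.775 mg/L.
x_c = v t_c = 0.631 m/s × 1.704 d × 86400 s/d = 92910 m ≈ 92.9 km.

t_c ≈ 1.70 d; D_c ≈ 5.78 mg/L; x_c ≈ 92.9 km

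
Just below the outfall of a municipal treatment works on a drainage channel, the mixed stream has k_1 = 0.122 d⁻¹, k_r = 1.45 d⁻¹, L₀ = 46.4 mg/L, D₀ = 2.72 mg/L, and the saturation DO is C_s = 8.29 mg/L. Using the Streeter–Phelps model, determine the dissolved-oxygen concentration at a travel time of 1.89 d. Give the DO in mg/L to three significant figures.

k_1 L₀/(k_r−k_1) = 0.122×46.4/(1.45−0.122) = 5.661/1.328 = 4.263 mg/L.
e^(−k_1 t) = e^(−0.122×1.890) = 0.7941; e^(−k_r t) = e^(−1.45×1.890) = 0.06454.
D = 4.263 × (0.7941 − 0.06454) + 2.72 × 0.06454 = 3.110 + 0.1755 = 3.285 mg/L.
DO = C_s − D = 8.29 − 3.285 = 5.005 mg/L.

DO ≈ 5.00 mg/L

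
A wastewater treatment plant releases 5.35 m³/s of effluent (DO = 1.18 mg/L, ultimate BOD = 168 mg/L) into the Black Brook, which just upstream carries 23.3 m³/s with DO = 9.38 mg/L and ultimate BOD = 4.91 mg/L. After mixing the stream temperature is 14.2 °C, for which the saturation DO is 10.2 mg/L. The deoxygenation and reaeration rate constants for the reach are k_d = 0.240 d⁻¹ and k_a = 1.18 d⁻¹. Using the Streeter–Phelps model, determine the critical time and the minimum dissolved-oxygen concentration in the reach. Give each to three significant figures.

Mixed DO = (23.3×9.38 + 5.35×1.18)/(23.3+5.35) = 224.9/28.65 = 7.849 mg/L.
Mixed L₀ = (23.3×4.91 + 5.35×168)/(28.65) = 1013/28.65 = 35.36 mg/L.
Initial deficit D₀ = C_s − DO₀ = 10.2 − 7.849 = 2.351 mg/L.
t_c = (1/0.9400) ln[(1.18/0.240)(1 − 2.351×0.9400/(0.240×35.36))] = 1.064 × ln(3.636) = 1.373 d.
D_c = (0.240/1.18) × 35.36 × e^(−0.240×1.373) = 0.2034 × 35.36 × 0.7192 = 5.173 mg/L.
Minimum DO = 10.2 − 5.173 = 5.027 mg/L.

t_c ≈ 1.37 d; minimum DO ≈ 5.03 mg/L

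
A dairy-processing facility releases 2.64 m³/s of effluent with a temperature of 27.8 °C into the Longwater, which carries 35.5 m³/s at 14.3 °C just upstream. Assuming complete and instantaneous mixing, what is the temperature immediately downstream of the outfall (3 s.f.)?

Flow-weighted mixing: C = (Q_r C_r + Q_w C_w)/(Q_r + Q_w)
= (35.5×14.3 + 2.64×27.8)/(35.5 + 2.64) = 581.0/38.14 = 15.23 °C.

15.2 °C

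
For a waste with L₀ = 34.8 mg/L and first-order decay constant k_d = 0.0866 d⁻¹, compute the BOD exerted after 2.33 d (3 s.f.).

y ≈ 6.36 mg/L

y_t = L₀(1 − e^(−k_d t)) = 34.8 × (1 − e^(−0.0866×2.33))
= 34.8 × (1 − 0.8173) = 34.8 × 0.1827 = 6.359 mg/L.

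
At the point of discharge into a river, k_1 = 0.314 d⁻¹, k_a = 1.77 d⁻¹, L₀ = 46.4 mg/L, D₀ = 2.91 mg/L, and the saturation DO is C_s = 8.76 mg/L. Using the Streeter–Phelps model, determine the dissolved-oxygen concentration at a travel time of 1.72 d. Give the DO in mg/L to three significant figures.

DO ≈ 3.27 mg/L

k_1 L₀/(k_a−k_1) = 0.314×46.4/(1.77−0.314) = 14.57/1.456 = 10.01 mg/L.
e^(−k_1 t) = e^(−0.314×1.720) = 0.5827; e^(−k_a t) = e^(−1.77×1.720) = 0.04762.
D = 10.01 × (0.5827 − 0.04762) + 2.91 × 0.04762 = 5.354 + 0.1386 = 5.493 mg/L.
DO = C_s − D = 8.76 − 5.493 = 3.267 mg/L.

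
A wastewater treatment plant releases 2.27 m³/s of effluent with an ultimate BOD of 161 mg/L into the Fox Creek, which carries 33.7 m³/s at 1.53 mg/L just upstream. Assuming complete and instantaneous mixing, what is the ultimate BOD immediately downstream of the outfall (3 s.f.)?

11.6 mg/L

Flow-weighted mixing: C = (Q_r C_r + Q_w C_w)/(Q_r + Q_w)
= (33.7×1.53 + 2.27×161)/(33.7 + 2.27) = 417.0/35.97 = 11.59 mg/L.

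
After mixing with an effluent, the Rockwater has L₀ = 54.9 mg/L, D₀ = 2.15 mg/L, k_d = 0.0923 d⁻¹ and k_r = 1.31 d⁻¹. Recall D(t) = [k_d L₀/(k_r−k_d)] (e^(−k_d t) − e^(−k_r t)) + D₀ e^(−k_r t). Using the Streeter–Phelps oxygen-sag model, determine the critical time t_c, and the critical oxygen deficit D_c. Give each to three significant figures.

At the critical point dD/dt = 0, so k_d L₀ e^(−k_d t) = k_r D. Substituting D(t) from the Streeter–Phelps equation and solving for t gives
t_c = ln[(k_r/k_d)(1 − D₀(k_r−k_d)/(k_d L₀))] / (k_r−k_d).
Here k_r−k_d = 1.218 d⁻¹ and 1 − D₀(k_r−k_d)/(k_d L₀) = 1 − 2.15×1.218/(0.0923×54.9) = 0.4833, so
t_c = ln(14.19 × 0.4833) / 1.218 = 1.926 / 1.218 = 1.581 d.
L(t_c) = L₀ e^(−k_d t_c) = 54.9 × 0.8642 = 47.44 mg/L, and at the critical point k_r D_c = k_d L, so D_c = (0.0923/1.31) × 47.44 = 3.343 mg/L.

t_c ≈ 1.58 d; D_c ≈ 3.34 mg/L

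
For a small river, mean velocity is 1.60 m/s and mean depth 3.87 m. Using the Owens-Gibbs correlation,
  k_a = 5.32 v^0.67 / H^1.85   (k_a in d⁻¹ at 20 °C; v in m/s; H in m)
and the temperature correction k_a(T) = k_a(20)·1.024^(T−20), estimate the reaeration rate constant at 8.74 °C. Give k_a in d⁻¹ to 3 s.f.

k_a(20) = 5.32 × 1.60^0.67 / 3.87^1.85 = 5.32 × 1.370 / 12.23 = 0.5962 d⁻¹.
k_a(8.74) = 0.5962 × 1.024^(8.74−20) = 0.5962 × 0.7656 = 0.4565 d⁻¹.

k_a ≈ 0.456 d⁻¹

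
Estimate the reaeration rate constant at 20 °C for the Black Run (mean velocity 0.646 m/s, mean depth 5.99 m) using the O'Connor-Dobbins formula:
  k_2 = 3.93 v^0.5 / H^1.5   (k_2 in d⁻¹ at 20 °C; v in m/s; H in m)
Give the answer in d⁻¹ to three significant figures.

k_2 ≈ 0.215 d⁻¹

k_2 = 3.93 × 0.646^0.5 / 5.99^1.5 = 3.93 × 0.8037 / 14.66 = 0.2155 d⁻¹.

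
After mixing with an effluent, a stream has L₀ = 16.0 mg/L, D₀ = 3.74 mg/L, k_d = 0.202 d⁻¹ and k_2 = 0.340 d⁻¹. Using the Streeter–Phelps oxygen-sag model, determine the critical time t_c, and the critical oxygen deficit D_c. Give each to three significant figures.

t_c ≈ 2.51 d; D_c ≈ 5.72 mg/L

At the critical point dD/dt = 0, so k_d L₀ e^(−k_d t) = k_2 D. Substituting D(t) from the Streeter–Phelps equation and solving for t gives
t_c = ln[(k_2/k_d)(1 − D₀(k_2−k_d)/(k_d L₀))] / (k_2−k_d).
Here k_2−k_d = 0.1380 d⁻¹ and 1 − D₀(k_2−k_d)/(k_d L₀) = 1 − 3.74×0.1380/(0.202×16.0) = 0.8403, so
t_c = ln(1.683 × 0.8403) / 0.1380 = 0.3467 / 0.1380 = 2.512 d.
L(t_c) = L₀ e^(−k_d t_c) = 16.0 × 0.6020 = 9.632 mg/L, and at the critical point k_2 D_c = k_d L, so D_c = (0.202/0.340) × 9.632 = 5.723 mg/L.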